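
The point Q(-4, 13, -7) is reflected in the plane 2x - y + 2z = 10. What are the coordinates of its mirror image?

(16, 3, 13)

n = (2, -1, 2), |n|² = 9, n·Q − 10 = -45, so t = -45/9 = -5.
Foot F = Q − (-5)·n = (6, 8, 3); the reflection is 2F − Q = (16, 3, 13).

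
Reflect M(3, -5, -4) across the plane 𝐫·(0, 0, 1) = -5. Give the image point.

(3, -5, -6)

With n = (0, 0, 1), the signed offset is (n·M − (-5))/|n|² = 1/1 = 1.
M' = M − 2t·n = (3, -5, -4) − 2·(0, 0, 1) = (3, -5, -6).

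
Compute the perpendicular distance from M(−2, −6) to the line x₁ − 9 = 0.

d = |1·(-2) + 0·(-6) − 9| / √(1 + 0) = |-11|/1 = 11.

11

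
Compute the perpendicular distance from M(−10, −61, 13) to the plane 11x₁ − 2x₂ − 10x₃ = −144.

Normal vector n = (11, −2, −10), and n·(−10, −61, 13) − (−144) = 26.
|n| = √(121 + 4 + 100) = 15, so the distance is |26|/15 = 26/15.

26/15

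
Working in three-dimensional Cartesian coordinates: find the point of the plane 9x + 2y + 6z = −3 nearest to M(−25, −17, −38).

n = (9, 2, 6), |n|² = 121, and n·M − (-3) = -484.
t = -484/121 = -4, so the foot is M − t·n = (−25, −17, −38) − (-4)·(9, 2, 6) = (11, −9, −14).

(11, -9, -14)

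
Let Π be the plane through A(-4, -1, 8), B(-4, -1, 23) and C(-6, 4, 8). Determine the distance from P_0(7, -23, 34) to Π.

11/√29

AB = (0, 0, 15) and AC = (-2, 5, 0), so a normal is n = AB × AC = (-75, -30, 0).
Then n·(7, -23, 34) - 330 = -165.
|n| = √(5625 + 900 + 0) = 15√29, so the distance is |-165|/(15√29) = 11/√29.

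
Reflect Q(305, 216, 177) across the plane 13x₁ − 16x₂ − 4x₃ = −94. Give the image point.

With n = (13, −16, −4), the signed offset is (n·Q − (-94))/|n|² = -105/441 = -5/21.
Q' = Q − 2t·n = (305, 216, 177) − (-10/21)·(13, −16, −4) = (6535/21, 4376/21, 3677/21).

(6535/21, 4376/21, 3677/21)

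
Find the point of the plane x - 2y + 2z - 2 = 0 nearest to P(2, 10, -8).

n = (1, -2, 2), |n|² = 9, and n·P − 2 = -36.
t = -36/9 = -4, so the foot is P − t·n = (2, 10, -8) − (-4)·(1, -2, 2) = (6, 2, 0).

(6, 2, 0)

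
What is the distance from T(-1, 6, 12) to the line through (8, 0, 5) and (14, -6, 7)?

A direction vector is d = (6, -6, 2).
AP = (-9, 6, 7), and AP × d = (54, 60, 18).
|AP × d|² = 6840 and |d|² = 76, so the distance is √(6840/76) = √90 = 3√10.

3√10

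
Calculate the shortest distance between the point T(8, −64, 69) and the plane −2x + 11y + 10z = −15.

Normal vector n = (−2, 11, 10), and n·(8, −64, 69) − (−15) = −15.
|n| = √(4 + 121 + 100) = 15, so the distance is |-15|/15 = 1.

1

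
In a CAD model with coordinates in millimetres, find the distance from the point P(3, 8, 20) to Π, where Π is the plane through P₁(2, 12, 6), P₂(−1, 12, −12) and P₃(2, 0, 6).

8/√37

P₁P₂ = (−3, 0, −18) and P₁P₃ = (0, −12, 0), so a normal is n = P₁P₂ × P₁P₃ = (−216, 0, 36).
d = |(-216)·3 + 36·20 − (-216)| / √(46656 + 0 + 1296) = |288| / (36√37) = 8/√37.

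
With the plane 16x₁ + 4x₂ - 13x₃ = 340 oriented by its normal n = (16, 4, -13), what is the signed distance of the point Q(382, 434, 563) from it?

n·Q − 340 = 189.
|n| = 21, so the signed distance is 189/21 = 9.

9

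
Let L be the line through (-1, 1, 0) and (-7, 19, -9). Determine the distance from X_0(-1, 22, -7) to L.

7

A direction vector is d = (-6, 18, -9).
AP = (0, 21, -7), and AP × d = (-63, 42, 126).
|AP × d|² = 21609 and |d|² = 441, so the distance is √(21609/441) = √49 = 7.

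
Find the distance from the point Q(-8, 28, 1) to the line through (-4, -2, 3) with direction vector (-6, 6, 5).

2√133

Direction vector d = (-6, 6, 5).
AP = (-4, 30, -2), and AP × d = (162, 32, 156).
|AP × d|² = 51604 and |d|² = 97, so the distance is √(51604/97) = √532 = 2√133.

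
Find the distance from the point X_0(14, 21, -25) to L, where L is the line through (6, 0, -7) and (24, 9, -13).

2√97

A direction vector is d = (18, 9, -6).
AP = (8, 21, -18), and AP × d = (36, -276, -306).
|AP × d|² = 171108 and |d|² = 441, so the distance is √(171108/441) = √388 = 2√97.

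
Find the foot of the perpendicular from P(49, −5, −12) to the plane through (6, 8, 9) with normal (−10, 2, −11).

n = (−10, 2, −11), |n|² = 225, and n·P − (-143) = -225.
t = -225/225 = -1, so the foot is P − t·n = (49, −5, −12) − (-1)·(−10, 2, −11) = (39, −3, −23).

(39, -3, -23)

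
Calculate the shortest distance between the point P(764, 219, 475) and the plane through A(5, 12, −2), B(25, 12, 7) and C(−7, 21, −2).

AB = (20, 0, 9) and AC = (−12, 9, 0), so a normal is n = AB × AC = (−81, −108, 180).
n = (−81, −108, 180); n·P − (-2061) = 2025; |n| = 225; distance = 2025/225 = 9.

9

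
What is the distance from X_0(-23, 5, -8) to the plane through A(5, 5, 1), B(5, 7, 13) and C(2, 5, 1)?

AB = (0, 2, 12) and AC = (-3, 0, 0), so a normal is n = AB × AC = (0, -36, 6).
d = |(-36)·5 + 6·(-8) − (-174)| / √(0 + 1296 + 36) = |-54| / (6√37) = 9√37/37.

9/√37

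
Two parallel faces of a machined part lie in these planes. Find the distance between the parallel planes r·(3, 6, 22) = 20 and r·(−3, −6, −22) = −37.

Divide the second equation by -1 to match normals: 3x + 6y + 22z = 37.
Both planes have normal n = (3, 6, 22), |n| = 23. Any point on the first plane is at distance |37 − 20|/|n| = 17/23 from the second.

17/23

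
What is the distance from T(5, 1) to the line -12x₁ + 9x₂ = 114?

The normal to the line is n = (-12, 9) with |n| = 15.
|n·T − 114| = |-51 − 114| = 165, so the distance is 165/15 = 11.

11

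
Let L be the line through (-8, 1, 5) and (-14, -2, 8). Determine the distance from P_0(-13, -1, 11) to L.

A direction vector is d = (-6, -3, 3).
AP = (-5, -2, 6); AP·d = 54, |AP|² = 65, |d|² = 54.
distance² = |AP|² − (AP·d)²/|d|² = 65 − 2916/54 = 11, so the distance is √11.

√11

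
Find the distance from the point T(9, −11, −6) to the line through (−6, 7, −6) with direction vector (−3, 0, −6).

Direction vector d = (−3, 0, −6).
AP = (15, −18, 0), and AP × d = (108, 90, −54).
|AP × d|² = 22680 and |d|² = 45, so the distance is √(22680/45) = √504 = 6√14.

6√14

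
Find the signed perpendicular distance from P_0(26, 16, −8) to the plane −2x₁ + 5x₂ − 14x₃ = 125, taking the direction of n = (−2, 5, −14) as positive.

n·P_0 − 125 = 15.
|n| = 15, so the signed distance is 15/15 = 1.

1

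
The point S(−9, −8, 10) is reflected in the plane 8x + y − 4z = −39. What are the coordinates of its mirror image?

n = (8, 1, −4), |n|² = 81, n·S − (-39) = -81, so t = -81/81 = -1.
Foot F = S − (-1)·n = (−1, −7, 6); the reflection is 2F − S = (7, −6, 2).

(7, -6, 2)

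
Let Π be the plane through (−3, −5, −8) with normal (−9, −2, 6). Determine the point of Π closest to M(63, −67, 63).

n = (−9, −2, 6), |n|² = 121, and n·M − (-11) = -44.
t = -44/121 = -4/11, so the foot is M − t·n = (63, −67, 63) − (-4/11)·(−9, −2, 6) = (657/11, −745/11, 717/11).

(657/11, -745/11, 717/11)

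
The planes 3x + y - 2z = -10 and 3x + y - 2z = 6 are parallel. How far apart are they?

16/√14

With common normal n = (3, 1, -2) (|n| = √14), the distance is |(-10) − 6|/|n| = 16/√14 = 8√14/7.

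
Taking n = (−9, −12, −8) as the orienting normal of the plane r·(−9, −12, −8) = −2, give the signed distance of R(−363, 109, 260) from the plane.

-7

n·R − (-2) = -119.
|n| = 17, so the signed distance is -119/17 = -7.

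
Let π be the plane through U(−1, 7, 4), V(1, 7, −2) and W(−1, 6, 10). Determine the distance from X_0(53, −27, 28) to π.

UV = (2, 0, −6) and UW = (0, −1, 6), so a normal is n = UV × UW = (−6, −12, −2).
Then n·(53, −27, 28) − (−86) = 36.
|n| = √(36 + 144 + 4) = 2√46, so the distance is |36|/(2√46) = 9√46/23.

9√46/23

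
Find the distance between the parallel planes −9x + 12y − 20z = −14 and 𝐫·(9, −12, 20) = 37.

23/25

Divide the second equation by -1 to match normals: −9x + 12y − 20z = -37.
With common normal n = (−9, 12, −20) (|n| = 25), the distance is |(-14) − (-37)|/|n| = 23/25.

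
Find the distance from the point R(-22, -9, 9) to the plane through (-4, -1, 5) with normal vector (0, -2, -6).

2√10/5

The plane has equation n·(r − (-4, -1, 5)) = 0, i.e. n·r = -28.
d = |(-2)·(-9) + (-6)·9 − (-28)| / √(0 + 4 + 36) = |-8| / (2√10) = 4/√10.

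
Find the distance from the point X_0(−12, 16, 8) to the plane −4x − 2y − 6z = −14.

9√14/14

n = (−4, −2, −6); n·P − (-14) = -18; |n| = 2√14; distance = 18/(2√14) = 9√14/14.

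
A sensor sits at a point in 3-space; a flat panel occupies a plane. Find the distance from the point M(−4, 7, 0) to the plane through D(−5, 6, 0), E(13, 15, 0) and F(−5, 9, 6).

1/√6

DE = (18, 9, 0) and DF = (0, 3, 6), so a normal is n = DE × DF = (54, −108, 54).
Then n·(−4, 7, 0) − (−918) = −54.
|n| = √(2916 + 11664 + 2916) = 54√6, so the distance is |-54|/(54√6) = √6/6.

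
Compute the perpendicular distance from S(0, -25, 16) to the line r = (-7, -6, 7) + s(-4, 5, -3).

Direction vector d = (-4, 5, -3).
AP = (7, -19, 9); AP·d = -150, |AP|² = 491, |d|² = 50.
distance² = |AP|² − (AP·d)²/|d|² = 491 − 22500/50 = 41, so the distance is √41.

√41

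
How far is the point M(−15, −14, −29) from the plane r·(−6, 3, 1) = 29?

10/√46

Normal vector n = (−6, 3, 1), and n·(−15, −14, −29) − 29 = −10.
|n| = √(36 + 9 + 1) = √46, so the distance is |-10|/√46 = 5√46/23.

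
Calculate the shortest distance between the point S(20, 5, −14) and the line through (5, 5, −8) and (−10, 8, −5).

A direction vector is d = (−15, 3, 3).
AP = (15, 0, −6); AP·d = -243, |AP|² = 261, |d|² = 243.
distance² = |AP|² − (AP·d)²/|d|² = 261 − 59049/243 = 18, so the distance is 3√2.

3√2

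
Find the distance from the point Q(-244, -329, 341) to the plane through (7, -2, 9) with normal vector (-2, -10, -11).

8

The plane has equation n·(r − (7, -2, 9)) = 0, i.e. n·r = -93.
d = |(-2)·(-244) + (-10)·(-329) + (-11)·341 − (-93)| / √(4 + 100 + 121) = |120| / 15 = 8.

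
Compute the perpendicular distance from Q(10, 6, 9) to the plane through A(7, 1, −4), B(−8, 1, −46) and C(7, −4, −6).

13/15

AB = (−15, 0, −42) and AC = (0, −5, −2), so a normal is n = AB × AC = (−210, −30, 75).
Then n·(10, 6, 9) − (−1800) = 195.
|n| = √(44100 + 900 + 5625) = 225, so the distance is |195|/225 = 13/15.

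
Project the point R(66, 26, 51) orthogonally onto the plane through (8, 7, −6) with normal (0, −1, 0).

(66, 7, 51)

The perpendicular from R has direction n = (0, −1, 0): r = (66, 26, 51) + μ(0, −1, 0).
Substitute into the plane: n·(R + μn) = -7 gives -26 + 1μ = -7, so μ = 19.
Foot = (66, 26, 51) + 19·(0, −1, 0) = (66, 7, 51).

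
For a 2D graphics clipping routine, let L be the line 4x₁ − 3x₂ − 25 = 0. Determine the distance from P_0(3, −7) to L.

8/5

The normal to the line is n = (4, −3) with |n| = 5.
|n·P_0 − 25| = |33 − 25| = 8, so the distance is 8/5.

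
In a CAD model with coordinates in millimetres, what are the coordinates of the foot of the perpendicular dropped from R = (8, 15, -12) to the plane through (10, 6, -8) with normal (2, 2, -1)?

n = (2, 2, -1), |n|² = 9, and n·R − 40 = 18.
t = 18/9 = 2, so the foot is R − t·n = (8, 15, -12) − 2·(2, 2, -1) = (4, 11, -10).

(4, 11, -10)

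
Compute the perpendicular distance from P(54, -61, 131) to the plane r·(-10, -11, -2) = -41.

6

Normal vector n = (-10, -11, -2), and n·(54, -61, 131) - (-41) = -90.
|n| = √(100 + 121 + 4) = 15, so the distance is |-90|/15 = 6.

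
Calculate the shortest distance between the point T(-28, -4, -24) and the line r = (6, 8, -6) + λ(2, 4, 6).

Direction vector d = (2, 4, 6).
AP = (-34, -12, -18); AP·d = -224, |AP|² = 1624, |d|² = 56.
distance² = |AP|² − (AP·d)²/|d|² = 1624 − 50176/56 = 728, so the distance is 2√182.

2√182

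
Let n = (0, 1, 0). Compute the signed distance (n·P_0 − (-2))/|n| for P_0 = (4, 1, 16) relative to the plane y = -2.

n·P_0 − (-2) = 3.
|n| = 1, so the signed distance is 3/1 = 3.

3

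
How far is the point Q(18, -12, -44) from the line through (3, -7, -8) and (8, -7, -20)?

A direction vector is d = (5, 0, -12).
AP = (15, -5, -36); AP·d = 507, |AP|² = 1546, |d|² = 169.
distance² = |AP|² − (AP·d)²/|d|² = 1546 − 257049/169 = 25, so the distance is 5.

5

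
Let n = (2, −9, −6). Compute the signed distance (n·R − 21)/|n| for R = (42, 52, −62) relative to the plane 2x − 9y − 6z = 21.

-3

n·R − 21 = -33.
|n| = 11, so the signed distance is -33/11 = -3.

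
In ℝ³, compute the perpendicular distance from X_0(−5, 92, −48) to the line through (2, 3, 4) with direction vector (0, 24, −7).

√674

Direction vector d = (0, 24, −7).
AP = (−7, 89, −52); AP·d = 2500, |AP|² = 10674, |d|² = 625.
distance² = |AP|² − (AP·d)²/|d|² = 10674 − 6250000/625 = 674, so the distance is √674.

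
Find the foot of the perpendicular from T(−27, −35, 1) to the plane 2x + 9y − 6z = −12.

(-21, -8, -17)

The perpendicular from T has direction n = (2, 9, −6): r = (−27, −35, 1) + t(2, 9, −6).
Substitute into the plane: n·(T + tn) = -12 gives -375 + 121t = -12, so t = 3.
Foot = (−27, −35, 1) + 3·(2, 9, −6) = (−21, −8, −17).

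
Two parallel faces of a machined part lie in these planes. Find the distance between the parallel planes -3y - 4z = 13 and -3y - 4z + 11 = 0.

24/5

Both planes have normal n = (0, -3, -4), |n| = 5. Any point on the first plane is at distance |(-11) − 13|/|n| = 24/5 from the second.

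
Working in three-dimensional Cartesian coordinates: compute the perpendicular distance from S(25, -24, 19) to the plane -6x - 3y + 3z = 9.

Normal vector n = (-6, -3, 3), and n·(25, -24, 19) - 9 = -30.
|n| = √(36 + 9 + 9) = 3√6, so the distance is |-30|/(3√6) = 10/√6.

5√6/3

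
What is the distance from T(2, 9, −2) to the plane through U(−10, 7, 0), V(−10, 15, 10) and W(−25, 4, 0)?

UV = (0, 8, 10) and UW = (−15, −3, 0), so a normal is n = UV × UW = (30, −150, 120).
d = |30·2 + (-150)·9 + 120·(-2) − (-1350)| / √(900 + 22500 + 14400) = |-180| / (30√42) = √42/7.

√42/7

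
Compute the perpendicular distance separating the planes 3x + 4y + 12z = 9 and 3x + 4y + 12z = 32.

23/13

With common normal n = (3, 4, 12) (|n| = 13), the distance is |9 − 32|/|n| = 23/13.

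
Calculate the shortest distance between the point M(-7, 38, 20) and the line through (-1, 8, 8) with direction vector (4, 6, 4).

Direction vector d = (4, 6, 4).
AP = (-6, 30, 12); AP·d = 204, |AP|² = 1080, |d|² = 68.
distance² = |AP|² − (AP·d)²/|d|² = 1080 − 41616/68 = 468, so the distance is 6√13.

6√13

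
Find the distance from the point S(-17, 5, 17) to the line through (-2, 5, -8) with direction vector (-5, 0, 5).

Direction vector d = (-5, 0, 5).
AP = (-15, 0, 25), and AP × d = (0, -50, 0).
|AP × d|² = 2500 and |d|² = 50, so the distance is √(2500/50) = √50 = 5√2.

5√2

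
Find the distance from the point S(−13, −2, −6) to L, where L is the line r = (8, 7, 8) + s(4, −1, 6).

Direction vector d = (4, −1, 6).
AP = (−21, −9, −14); AP·d = -159, |AP|² = 718, |d|² = 53.
distance² = |AP|² − (AP·d)²/|d|² = 718 − 25281/53 = 241, so the distance is √241.

√241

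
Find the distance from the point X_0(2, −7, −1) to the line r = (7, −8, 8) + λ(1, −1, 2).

Direction vector d = (1, −1, 2).
AP = (−5, 1, −9); AP·d = -24, |AP|² = 107, |d|² = 6.
distance² = |AP|² − (AP·d)²/|d|² = 107 − 576/6 = 11, so the distance is √11.

√11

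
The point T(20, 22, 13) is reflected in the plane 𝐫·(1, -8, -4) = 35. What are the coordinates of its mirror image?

(26, -26, -11)

n = (1, -8, -4), |n|² = 81, n·T − 35 = -243, so t = -243/81 = -3.
Foot F = T − (-3)·n = (23, -2, 1); the reflection is 2F − T = (26, -26, -11).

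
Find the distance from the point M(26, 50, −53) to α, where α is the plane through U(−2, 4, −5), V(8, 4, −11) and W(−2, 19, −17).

UV = (10, 0, −6) and UW = (0, 15, −12), so a normal is n = UV × UW = (90, 120, 150).
Then n·(26, 50, −53) − (−450) = 840.
|n| = √(8100 + 14400 + 22500) = 150√2, so the distance is |840|/(150√2) = 14√2/5.

14√2/5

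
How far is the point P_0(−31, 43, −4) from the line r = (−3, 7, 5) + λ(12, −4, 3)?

8√10

Direction vector d = (12, −4, 3).
AP = (−28, 36, −9); AP·d = -507, |AP|² = 2161, |d|² = 169.
distance² = |AP|² − (AP·d)²/|d|² = 2161 − 257049/169 = 640, so the distance is 8√10.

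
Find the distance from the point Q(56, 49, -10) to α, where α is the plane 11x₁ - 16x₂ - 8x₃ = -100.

4/7

Normal vector n = (11, -16, -8), and n·(56, 49, -10) - (-100) = 12.
|n| = √(121 + 256 + 64) = 21, so the distance is |12|/21 = 4/7.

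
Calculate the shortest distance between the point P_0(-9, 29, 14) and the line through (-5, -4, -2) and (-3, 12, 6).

A direction vector is d = (2, 16, 8).
AP = (-4, 33, 16); AP·d = 648, |AP|² = 1361, |d|² = 324.
distance² = |AP|² − (AP·d)²/|d|² = 1361 − 419904/324 = 65, so the distance is √65.

√65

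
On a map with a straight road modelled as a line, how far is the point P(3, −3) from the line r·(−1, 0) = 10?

13

d = |(-1)·3 + 0·(-3) − 10| / √(1 + 0) = |-13|/1 = 13.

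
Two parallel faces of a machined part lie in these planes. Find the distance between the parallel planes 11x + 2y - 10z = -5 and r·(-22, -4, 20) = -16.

Divide the second equation by -2 to match normals: 11x + 2y - 10z = 8.
Both planes have normal n = (11, 2, -10), |n| = 15. Any point on the first plane is at distance |8 − (-5)|/|n| = 13/15 from the second.

13/15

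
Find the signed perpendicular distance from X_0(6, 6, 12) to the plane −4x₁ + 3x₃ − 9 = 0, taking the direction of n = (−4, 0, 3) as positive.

n·X_0 − 9 = 3.
|n| = 5, so the signed distance is 3/5.

3/5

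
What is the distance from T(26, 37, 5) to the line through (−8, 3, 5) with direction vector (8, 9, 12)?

Direction vector d = (8, 9, 12).
AP = (34, 34, 0), and AP × d = (408, −408, 34).
|AP × d|² = 334084 and |d|² = 289, so the distance is √(334084/289) = √1156 = 34.

34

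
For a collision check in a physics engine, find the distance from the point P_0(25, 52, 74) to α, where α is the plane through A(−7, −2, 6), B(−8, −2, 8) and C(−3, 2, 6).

AB = (−1, 0, 2) and AC = (4, 4, 0), so a normal is n = AB × AC = (−8, 8, −4).
n = (−8, 8, −4); n·P − 16 = -96; |n| = 12; distance = 96/12 = 8.

8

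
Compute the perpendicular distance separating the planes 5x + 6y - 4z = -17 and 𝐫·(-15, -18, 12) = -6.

19√77/77

Divide the second equation by -3 to match normals: 5x + 6y - 4z = 2.
With common normal n = (5, 6, -4) (|n| = √77), the distance is |(-17) − 2|/|n| = 19/√77.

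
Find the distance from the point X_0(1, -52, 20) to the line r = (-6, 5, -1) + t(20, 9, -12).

Direction vector d = (20, 9, -12).
AP = (7, -57, 21); AP·d = -625, |AP|² = 3739, |d|² = 625.
distance² = |AP|² − (AP·d)²/|d|² = 3739 − 390625/625 = 3114, so the distance is 3√346.

3√346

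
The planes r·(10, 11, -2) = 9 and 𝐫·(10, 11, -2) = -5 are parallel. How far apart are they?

14/15

Both planes have normal n = (10, 11, -2), |n| = 15. Any point on the first plane is at distance |(-5) − 9|/|n| = 14/15 from the second.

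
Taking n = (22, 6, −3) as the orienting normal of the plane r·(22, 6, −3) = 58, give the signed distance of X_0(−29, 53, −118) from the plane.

n·X_0 − 58 = -24.
|n| = 23, so the signed distance is -24/23.

-24/23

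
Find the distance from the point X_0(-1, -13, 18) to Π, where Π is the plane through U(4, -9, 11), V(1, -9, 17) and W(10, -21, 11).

7/√6

UV = (-3, 0, 6) and UW = (6, -12, 0), so a normal is n = UV × UW = (72, 36, 36).
Then n·(-1, -13, 18) - 360 = -252.
|n| = √(5184 + 1296 + 1296) = 36√6, so the distance is |-252|/(36√6) = 7√6/6.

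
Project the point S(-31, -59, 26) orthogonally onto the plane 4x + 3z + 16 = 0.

(-131/5, -59, 148/5)

n = (4, 0, 3), |n|² = 25, and n·S − (-16) = -30.
t = -30/25 = -6/5, so the foot is S − t·n = (-31, -59, 26) − (-6/5)·(4, 0, 3) = (-131/5, -59, 148/5).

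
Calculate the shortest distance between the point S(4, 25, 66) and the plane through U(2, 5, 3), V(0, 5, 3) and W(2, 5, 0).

20

UV = (-2, 0, 0) and UW = (0, 0, -3), so a normal is n = UV × UW = (0, -6, 0).
Then n·(4, 25, 66) - (-30) = -120.
|n| = √(0 + 36 + 0) = 6, so the distance is |-120|/6 = 20.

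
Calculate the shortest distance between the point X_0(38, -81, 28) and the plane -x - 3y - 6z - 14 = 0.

√46/2

d = |(-1)·38 + (-3)·(-81) + (-6)·28 − 14| / √(1 + 9 + 36) = |23| / √46 = 23/√46.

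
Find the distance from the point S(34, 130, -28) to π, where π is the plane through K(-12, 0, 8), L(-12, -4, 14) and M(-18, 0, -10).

KL = (0, -4, 6) and KM = (-6, 0, -18), so a normal is n = KL × KM = (72, -36, -24).
d = |72·34 + (-36)·130 + (-24)·(-28) − (-1056)| / √(5184 + 1296 + 576) = |-504| / 84 = 6.

6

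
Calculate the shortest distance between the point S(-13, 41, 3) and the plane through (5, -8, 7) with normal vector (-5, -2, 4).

8√5/5

The plane has equation n·(r − (5, -8, 7)) = 0, i.e. n·r = 19.
d = |(-5)·(-13) + (-2)·41 + 4·3 − 19| / √(25 + 4 + 16) = |-24| / (3√5) = 8/√5.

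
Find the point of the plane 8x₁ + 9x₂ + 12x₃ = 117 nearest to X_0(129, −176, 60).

(2169/17, -3019/17, 984/17)

n = (8, 9, 12), |n|² = 289, and n·X_0 − 117 = 51.
t = 51/289 = 3/17, so the foot is X_0 − t·n = (129, −176, 60) − (3/17)·(8, 9, 12) = (2169/17, −3019/17, 984/17).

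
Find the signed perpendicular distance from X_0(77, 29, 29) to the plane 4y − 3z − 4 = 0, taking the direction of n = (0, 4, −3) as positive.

5

n·X_0 − 4 = 25.
|n| = 5, so the signed distance is 25/5 = 5.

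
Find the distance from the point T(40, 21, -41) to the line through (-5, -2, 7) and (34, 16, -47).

A direction vector is d = (39, 18, -54).
AP = (45, 23, -48); AP·d = 4761, |AP|² = 4858, |d|² = 4761.
distance² = |AP|² − (AP·d)²/|d|² = 4858 − 22667121/4761 = 97, so the distance is √97.

√97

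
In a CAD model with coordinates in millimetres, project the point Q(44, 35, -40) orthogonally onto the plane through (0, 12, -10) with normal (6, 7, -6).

(14, 0, -10)

The perpendicular from Q has direction n = (6, 7, -6): r = (44, 35, -40) + t(6, 7, -6).
Substitute into the plane: n·(Q + tn) = 144 gives 749 + 121t = 144, so t = -5.
Foot = (44, 35, -40) + (-5)·(6, 7, -6) = (14, 0, -10).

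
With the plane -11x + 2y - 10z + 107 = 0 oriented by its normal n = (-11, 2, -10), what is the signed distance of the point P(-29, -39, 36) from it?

-4/5

n·P − (-107) = -12.
|n| = 15, so the signed distance is -12/15 = -4/5.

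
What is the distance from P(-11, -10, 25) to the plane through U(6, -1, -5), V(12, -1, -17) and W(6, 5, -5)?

UV = (6, 0, -12) and UW = (0, 6, 0), so a normal is n = UV × UW = (72, 0, 36).
d = |72·(-11) + 36·25 − 252| / √(5184 + 0 + 1296) = |-144| / (36√5) = 4√5/5.

4/√5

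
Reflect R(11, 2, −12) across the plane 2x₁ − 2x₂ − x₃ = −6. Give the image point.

(-5, 18, -4)

With n = (2, −2, −1), the signed offset is (n·R − (-6))/|n|² = 36/9 = 4.
R' = R − 2t·n = (11, 2, −12) − 8·(2, −2, −1) = (−5, 18, −4).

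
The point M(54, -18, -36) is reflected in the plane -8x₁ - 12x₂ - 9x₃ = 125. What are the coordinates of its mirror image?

(902/17, -330/17, -630/17)

With n = (-8, -12, -9), the signed offset is (n·M − 125)/|n|² = -17/289 = -1/17.
M' = M − 2t·n = (54, -18, -36) − (-2/17)·(-8, -12, -9) = (902/17, -330/17, -630/17).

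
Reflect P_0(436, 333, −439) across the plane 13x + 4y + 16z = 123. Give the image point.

n = (13, 4, 16), |n|² = 441, n·P_0 − 123 = -147, so t = -147/441 = -1/3.
Foot F = P_0 − (-1/3)·n = (1321/3, 1003/3, −1301/3); the reflection is 2F − P_0 = (1334/3, 1007/3, −1285/3).

(1334/3, 1007/3, -1285/3)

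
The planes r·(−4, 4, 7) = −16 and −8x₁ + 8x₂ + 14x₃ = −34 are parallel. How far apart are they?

Divide the second equation by 2 to match normals: −4x₁ + 4x₂ + 7x₃ = -17.
Both planes have normal n = (−4, 4, 7), |n| = 9. Any point on the first plane is at distance |(-17) − (-16)|/|n| = 1/9 from the second.

1/9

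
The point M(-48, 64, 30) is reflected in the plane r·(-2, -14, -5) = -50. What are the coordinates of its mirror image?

n = (-2, -14, -5), |n|² = 225, n·M − (-50) = -900, so t = -900/225 = -4.
Foot F = M − (-4)·n = (-56, 8, 10); the reflection is 2F − M = (-64, -48, -10).

(-64, -48, -10)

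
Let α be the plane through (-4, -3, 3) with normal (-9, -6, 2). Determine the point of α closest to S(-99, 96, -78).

n = (-9, -6, 2), |n|² = 121, and n·S − 60 = 99.
t = 99/121 = 9/11, so the foot is S − t·n = (-99, 96, -78) − (9/11)·(-9, -6, 2) = (-1008/11, 1110/11, -876/11).

(-1008/11, 1110/11, -876/11)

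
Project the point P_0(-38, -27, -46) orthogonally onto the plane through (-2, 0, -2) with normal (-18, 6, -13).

(-2, -39, -20)

n = (-18, 6, -13), |n|² = 529, and n·P_0 − 62 = 1058.
t = 1058/529 = 2, so the foot is P_0 − t·n = (-38, -27, -46) − 2·(-18, 6, -13) = (-2, -39, -20).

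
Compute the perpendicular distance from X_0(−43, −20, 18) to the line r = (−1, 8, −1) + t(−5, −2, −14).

√2909

Direction vector d = (−5, −2, −14).
AP = (−42, −28, 19), and AP × d = (430, −683, −56).
|AP × d|² = 654525 and |d|² = 225, so the distance is √(654525/225) = √2909.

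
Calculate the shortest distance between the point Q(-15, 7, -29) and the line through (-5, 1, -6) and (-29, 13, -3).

A direction vector is d = (-24, 12, 3).
AP = (-10, 6, -23); AP·d = 243, |AP|² = 665, |d|² = 729.
distance² = |AP|² − (AP·d)²/|d|² = 665 − 59049/729 = 584, so the distance is 2√146.

2√146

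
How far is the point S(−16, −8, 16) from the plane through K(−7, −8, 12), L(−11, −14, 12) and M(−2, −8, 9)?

KL = (−4, −6, 0) and KM = (5, 0, −3), so a normal is n = KL × KM = (18, −12, 30).
Then n·(−16, −8, 16) − 330 = −42.
|n| = √(324 + 144 + 900) = 6√38, so the distance is |-42|/(6√38) = 7/√38.

7/√38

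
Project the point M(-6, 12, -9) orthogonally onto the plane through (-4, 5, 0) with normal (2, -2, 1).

The perpendicular from M has direction n = (2, -2, 1): r = (-6, 12, -9) + λ(2, -2, 1).
Substitute into the plane: n·(M + λn) = -18 gives -45 + 9λ = -18, so λ = 3.
Foot = (-6, 12, -9) + 3·(2, -2, 1) = (0, 6, -6).

(0, 6, -6)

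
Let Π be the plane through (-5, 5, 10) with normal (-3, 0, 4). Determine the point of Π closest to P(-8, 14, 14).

(-5, 14, 10)

The perpendicular from P has direction n = (-3, 0, 4): r = (-8, 14, 14) + μ(-3, 0, 4).
Substitute into the plane: n·(P + μn) = 55 gives 80 + 25μ = 55, so μ = -1.
Foot = (-8, 14, 14) + (-1)·(-3, 0, 4) = (-5, 14, 10).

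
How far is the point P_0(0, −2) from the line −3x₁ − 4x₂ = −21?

The normal to the line is n = (−3, −4) with |n| = 5.
|n·P_0 − (-21)| = |8 − (-21)| = 29, so the distance is 29/5.

29/5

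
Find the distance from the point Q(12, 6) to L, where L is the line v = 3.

d = |0·12 + 1·6 − 3| / √(0 + 1) = |3|/1 = 3.

3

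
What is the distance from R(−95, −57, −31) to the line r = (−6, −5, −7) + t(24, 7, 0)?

Direction vector d = (24, 7, 0).
AP = (−89, −52, −24), and AP × d = (168, −576, 625).
|AP × d|² = 750625 and |d|² = 625, so the distance is √(750625/625) = √1201.

√1201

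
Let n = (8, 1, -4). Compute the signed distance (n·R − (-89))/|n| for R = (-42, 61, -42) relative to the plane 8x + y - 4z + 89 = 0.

-2

n·R − (-89) = -18.
|n| = 9, so the signed distance is -18/9 = -2.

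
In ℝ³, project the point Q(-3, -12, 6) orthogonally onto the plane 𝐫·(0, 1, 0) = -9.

n = (0, 1, 0), |n|² = 1, and n·Q − (-9) = -3.
t = -3/1 = -3, so the foot is Q − t·n = (-3, -12, 6) − (-3)·(0, 1, 0) = (-3, -9, 6).

(-3, -9, 6)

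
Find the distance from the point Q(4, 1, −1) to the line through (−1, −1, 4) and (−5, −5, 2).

A direction vector is d = (−4, −4, −2).
AP = (5, 2, −5), and AP × d = (−24, 30, −12).
|AP × d|² = 1620 and |d|² = 36, so the distance is √(1620/36) = √45 = 3√5.

3√5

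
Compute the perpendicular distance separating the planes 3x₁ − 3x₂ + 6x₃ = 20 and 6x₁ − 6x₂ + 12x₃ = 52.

Divide the second equation by 2 to match normals: 3x₁ − 3x₂ + 6x₃ = 26.
Both planes have normal n = (3, −3, 6), |n| = 3√6. Any point on the first plane is at distance |26 − 20|/|n| = 6/(3√6) = √6/3 from the second.

2/√6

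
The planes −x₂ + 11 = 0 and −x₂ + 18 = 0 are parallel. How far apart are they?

7

Both planes have normal n = (0, −1, 0), |n| = 1. Any point on the first plane is at distance |(-18) − (-11)|/|n| = 7/1 = 7 from the second.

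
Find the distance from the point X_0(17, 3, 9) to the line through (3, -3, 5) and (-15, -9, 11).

A direction vector is d = (-18, -6, 6).
AP = (14, 6, 4); AP·d = -264, |AP|² = 248, |d|² = 396.
distance² = |AP|² − (AP·d)²/|d|² = 248 − 69696/396 = 72, so the distance is 6√2.

6√2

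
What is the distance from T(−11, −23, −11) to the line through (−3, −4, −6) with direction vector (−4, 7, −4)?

Direction vector d = (−4, 7, −4).
AP = (−8, −19, −5); AP·d = -81, |AP|² = 450, |d|² = 81.
distance² = |AP|² − (AP·d)²/|d|² = 450 − 6561/81 = 369, so the distance is 3√41.

3√41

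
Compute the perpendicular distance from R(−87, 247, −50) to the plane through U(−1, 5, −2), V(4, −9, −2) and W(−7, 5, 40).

6

UV = (5, −14, 0) and UW = (−6, 0, 42), so a normal is n = UV × UW = (−588, −210, −84).
n = (−588, −210, −84); n·P − (-294) = 3780; |n| = 630; distance = 3780/630 = 6.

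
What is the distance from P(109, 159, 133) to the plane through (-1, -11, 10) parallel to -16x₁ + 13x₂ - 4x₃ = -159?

Parallel planes share the normal n = (-16, 13, -4); since (-1, -11, 10) lies on the plane, its equation is -16x₁ + 13x₂ - 4x₃ = -167.
Then n·(109, 159, 133) - (-167) = -42.
|n| = √(256 + 169 + 16) = 21, so the distance is |-42|/21 = 2.

2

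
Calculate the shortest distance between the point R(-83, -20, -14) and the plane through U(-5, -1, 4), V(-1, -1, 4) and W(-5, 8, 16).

UV = (4, 0, 0) and UW = (0, 9, 12), so a normal is n = UV × UW = (0, -48, 36).
d = |(-48)·(-20) + 36·(-14) − 192| / √(0 + 2304 + 1296) = |264| / 60 = 22/5.

22/5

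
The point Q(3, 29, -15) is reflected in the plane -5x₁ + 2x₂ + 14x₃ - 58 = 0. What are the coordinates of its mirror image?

With n = (-5, 2, 14), the signed offset is (n·Q − 58)/|n|² = -225/225 = -1.
Q' = Q − 2t·n = (3, 29, -15) − (-2)·(-5, 2, 14) = (-7, 33, 13).

(-7, 33, 13)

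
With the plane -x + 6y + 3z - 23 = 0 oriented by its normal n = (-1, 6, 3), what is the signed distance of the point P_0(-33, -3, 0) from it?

-8/√46

n·P_0 − 23 = -8.
|n| = √46, so the signed distance is -8/√46.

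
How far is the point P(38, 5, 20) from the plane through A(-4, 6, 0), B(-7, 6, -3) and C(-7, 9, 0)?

7√3

AB = (-3, 0, -3) and AC = (-3, 3, 0), so a normal is n = AB × AC = (9, 9, -9).
Then n·(38, 5, 20) - 18 = 189.
|n| = √(81 + 81 + 81) = 9√3, so the distance is |189|/(9√3) = 7√3.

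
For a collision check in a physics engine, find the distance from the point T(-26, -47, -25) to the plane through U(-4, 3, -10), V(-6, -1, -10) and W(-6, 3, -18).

UV = (-2, -4, 0) and UW = (-2, 0, -8), so a normal is n = UV × UW = (32, -16, -8).
n = (32, -16, -8); n·P − (-96) = 216; |n| = 8√21; distance = 216/(8√21) = 27/√21.

9√21/7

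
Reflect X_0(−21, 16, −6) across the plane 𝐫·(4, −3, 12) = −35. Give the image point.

(-13, 10, 18)

n = (4, −3, 12), |n|² = 169, n·X_0 − (-35) = -169, so t = -169/169 = -1.
Foot F = X_0 − (-1)·n = (−17, 13, 6); the reflection is 2F − X_0 = (−13, 10, 18).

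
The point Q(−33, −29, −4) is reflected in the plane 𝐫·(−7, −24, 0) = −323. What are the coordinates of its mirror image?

(-5, 67, -4)

With n = (−7, −24, 0), the signed offset is (n·Q − (-323))/|n|² = 1250/625 = 2.
Q' = Q − 2t·n = (−33, −29, −4) − 4·(−7, −24, 0) = (−5, 67, −4).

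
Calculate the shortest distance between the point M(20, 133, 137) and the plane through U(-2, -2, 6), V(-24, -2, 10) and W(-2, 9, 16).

9

UV = (-22, 0, 4) and UW = (0, 11, 10), so a normal is n = UV × UW = (-44, 220, -242).
n = (-44, 220, -242); n·P − (-1804) = -2970; |n| = 330; distance = 2970/330 = 9.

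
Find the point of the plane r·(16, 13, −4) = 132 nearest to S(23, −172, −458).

(611/21, -3508/21, -9650/21)

The perpendicular from S has direction n = (16, 13, −4): r = (23, −172, −458) + t(16, 13, −4).
Substitute into the plane: n·(S + tn) = 132 gives -36 + 441t = 132, so t = 8/21.
Foot = (23, −172, −458) + (8/21)·(16, 13, −4) = (611/21, −3508/21, −9650/21).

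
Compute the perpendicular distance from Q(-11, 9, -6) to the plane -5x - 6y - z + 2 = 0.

9√62/62

Normal vector n = (-5, -6, -1), and n·(-11, 9, -6) - (-2) = 9.
|n| = √(25 + 36 + 1) = √62, so the distance is |9|/√62 = 9/√62.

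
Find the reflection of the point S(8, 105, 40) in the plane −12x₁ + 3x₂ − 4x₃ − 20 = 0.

With n = (−12, 3, −4), the signed offset is (n·S − 20)/|n|² = 39/169 = 3/13.
S' = S − 2t·n = (8, 105, 40) − (6/13)·(−12, 3, −4) = (176/13, 1347/13, 544/13).

(176/13, 1347/13, 544/13)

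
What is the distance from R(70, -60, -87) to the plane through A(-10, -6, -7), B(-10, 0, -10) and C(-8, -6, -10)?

26/√14

AB = (0, 6, -3) and AC = (2, 0, -3), so a normal is n = AB × AC = (-18, -6, -12).
Then n·(70, -60, -87) - 300 = -156.
|n| = √(324 + 36 + 144) = 6√14, so the distance is |-156|/(6√14) = 13√14/7.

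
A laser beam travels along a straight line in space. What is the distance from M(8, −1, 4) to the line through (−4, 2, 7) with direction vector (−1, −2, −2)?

9√2

Direction vector d = (−1, −2, −2).
AP = (12, −3, −3), and AP × d = (0, 27, −27).
|AP × d|² = 1458 and |d|² = 9, so the distance is √(1458/9) = √162 = 9√2.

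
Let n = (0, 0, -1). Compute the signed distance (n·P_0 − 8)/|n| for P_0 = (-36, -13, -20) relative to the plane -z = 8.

12

n·P_0 − 8 = 12.
|n| = 1, so the signed distance is 12/1 = 12.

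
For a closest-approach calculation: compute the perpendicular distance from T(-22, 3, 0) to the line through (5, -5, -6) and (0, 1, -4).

A direction vector is d = (-5, 6, 2).
AP = (-27, 8, 6); AP·d = 195, |AP|² = 829, |d|² = 65.
distance² = |AP|² − (AP·d)²/|d|² = 829 − 38025/65 = 244, so the distance is 2√61.

2√61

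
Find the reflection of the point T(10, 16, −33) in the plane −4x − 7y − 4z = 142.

(-6, -12, -49)

n = (−4, −7, −4), |n|² = 81, n·T − 142 = -162, so t = -162/81 = -2.
Foot F = T − (-2)·n = (2, 2, −41); the reflection is 2F − T = (−6, −12, −49).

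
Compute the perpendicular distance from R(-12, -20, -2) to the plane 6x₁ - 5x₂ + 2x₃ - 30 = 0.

Normal vector n = (6, -5, 2), and n·(-12, -20, -2) - 30 = -6.
|n| = √(36 + 25 + 4) = √65, so the distance is |-6|/√65 = 6√65/65.

6√65/65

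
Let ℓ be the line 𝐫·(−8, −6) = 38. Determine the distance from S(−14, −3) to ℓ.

The normal to the line is n = (−8, −6) with |n| = 10.
|n·S − 38| = |130 − 38| = 92, so the distance is 92/10 = 46/5.

46/5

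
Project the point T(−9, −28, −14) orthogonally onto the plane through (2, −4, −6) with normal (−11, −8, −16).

(2, -20, 2)

The perpendicular from T has direction n = (−11, −8, −16): r = (−9, −28, −14) + λ(−11, −8, −16).
Substitute into the plane: n·(T + λn) = 106 gives 547 + 441λ = 106, so λ = -1.
Foot = (−9, −28, −14) + (-1)·(−11, −8, −16) = (2, −20, 2).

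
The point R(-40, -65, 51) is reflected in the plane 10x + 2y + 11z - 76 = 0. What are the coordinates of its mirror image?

With n = (10, 2, 11), the signed offset is (n·R − 76)/|n|² = -45/225 = -1/5.
R' = R − 2t·n = (-40, -65, 51) − (-2/5)·(10, 2, 11) = (-36, -321/5, 277/5).

(-36, -321/5, 277/5)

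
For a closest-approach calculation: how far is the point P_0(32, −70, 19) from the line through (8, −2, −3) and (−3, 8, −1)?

A direction vector is d = (−11, 10, 2).
AP = (24, −68, 22); AP·d = -900, |AP|² = 5684, |d|² = 225.
distance² = |AP|² − (AP·d)²/|d|² = 5684 − 810000/225 = 2084, so the distance is 2√521.

2√521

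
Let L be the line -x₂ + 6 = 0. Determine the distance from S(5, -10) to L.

The normal to the line is n = (0, -1) with |n| = 1.
|n·S − (-6)| = |10 − (-6)| = 16, so the distance is 16/1 = 16.

16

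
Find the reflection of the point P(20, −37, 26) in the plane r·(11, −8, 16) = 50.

n = (11, −8, 16), |n|² = 441, n·P − 50 = 882, so t = 882/441 = 2.
Foot F = P − 2·n = (−2, −21, −6); the reflection is 2F − P = (−24, −5, −38).

(-24, -5, -38)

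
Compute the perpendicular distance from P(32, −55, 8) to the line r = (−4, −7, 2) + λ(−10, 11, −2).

Direction vector d = (−10, 11, −2).
AP = (36, −48, 6); AP·d = -900, |AP|² = 3636, |d|² = 225.
distance² = |AP|² − (AP·d)²/|d|² = 3636 − 810000/225 = 36, so the distance is 6.

6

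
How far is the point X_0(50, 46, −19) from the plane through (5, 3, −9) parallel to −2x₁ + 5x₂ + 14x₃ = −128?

1

Parallel planes share the normal n = (−2, 5, 14); since (5, 3, −9) lies on the plane, its equation is −2x₁ + 5x₂ + 14x₃ = -121.
n = (−2, 5, 14); n·P − (-121) = -15; |n| = 15; distance = 15/15 = 1.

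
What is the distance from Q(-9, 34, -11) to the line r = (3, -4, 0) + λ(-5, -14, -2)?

Direction vector d = (-5, -14, -2).
AP = (-12, 38, -11); AP·d = -450, |AP|² = 1709, |d|² = 225.
distance² = |AP|² − (AP·d)²/|d|² = 1709 − 202500/225 = 809, so the distance is √809.

√809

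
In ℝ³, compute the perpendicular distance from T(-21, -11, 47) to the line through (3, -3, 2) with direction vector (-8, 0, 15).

Direction vector d = (-8, 0, 15).
AP = (-24, -8, 45), and AP × d = (-120, 0, -64).
|AP × d|² = 18496 and |d|² = 289, so the distance is √(18496/289) = √64 = 8.

8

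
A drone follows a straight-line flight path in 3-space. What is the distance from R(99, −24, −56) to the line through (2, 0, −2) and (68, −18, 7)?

A direction vector is d = (66, −18, 9).
AP = (97, −24, −54); AP·d = 6348, |AP|² = 12901, |d|² = 4761.
distance² = |AP|² − (AP·d)²/|d|² = 12901 − 40297104/4761 = 4437, so the distance is 3√493.

3√493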